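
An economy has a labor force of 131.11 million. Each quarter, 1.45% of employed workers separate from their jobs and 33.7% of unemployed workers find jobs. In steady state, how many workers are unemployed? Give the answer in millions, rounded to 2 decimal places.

Steady-state unemployment rate u* = s/(s+f) = 1.45/(1.45+33.7) = 0.041252.
Unemployed = u* × labor force = 0.041252 × 131.11 ≈ 5.41 million.

About 5.41 million are unemployed in steady state.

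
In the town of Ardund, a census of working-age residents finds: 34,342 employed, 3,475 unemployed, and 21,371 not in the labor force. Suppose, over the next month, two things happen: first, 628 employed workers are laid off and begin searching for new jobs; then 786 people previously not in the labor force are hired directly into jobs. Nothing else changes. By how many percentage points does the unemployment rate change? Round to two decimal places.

Initially, labor force = 34,342 + 3,475 = 37,817, so u = 3,475/37,817 = 9.19%.
After the first change, employed falls and unemployed rises by 628; labor force unchanged → E = 33,714, U = 4,103, labor force = 37,817.
After the second change, employed and labor force both rise by 786; unemployed unchanged → E = 34,500, U = 4,103, labor force = 38,603.
New unemployment rate = 4,103 / 38,603 = 10.63%.
Change = 10.63% − 9.19% = +1.44 percentage points.

The unemployment rate changes by +1.44 percentage points.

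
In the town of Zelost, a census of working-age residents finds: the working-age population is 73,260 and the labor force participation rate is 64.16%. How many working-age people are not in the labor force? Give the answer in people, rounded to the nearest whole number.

Share not in the labor force = 1 − 0.6416 = 0.3584.
Not in labor force = 0.3584 × 73,260 ≈ 26,256.

About 26,256 are not in the labor force.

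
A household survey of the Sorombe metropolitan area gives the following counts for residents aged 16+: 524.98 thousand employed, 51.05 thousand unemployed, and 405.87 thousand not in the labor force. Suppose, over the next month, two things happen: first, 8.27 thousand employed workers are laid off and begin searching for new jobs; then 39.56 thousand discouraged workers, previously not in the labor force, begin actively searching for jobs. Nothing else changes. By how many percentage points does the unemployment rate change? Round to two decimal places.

The unemployment rate changes by +7.20 percentage points.

Initially, labor force = 524.98 + 51.05 = 576.03 thousand, so u = 51.05/576.03 = 8.86%.
After the first change, employed falls and unemployed rises by 8.27; labor force unchanged → E = 516.71, U = 59.32, labor force = 576.03 thousand.
After the second change, unemployed and labor force both rise by 39.56 → E = 516.71, U = 98.88, labor force = 615.59 thousand.
New unemployment rate = 98.88 / 615.59 = 16.06%.
Change = 16.06% − 8.86% = +7.20 percentage points.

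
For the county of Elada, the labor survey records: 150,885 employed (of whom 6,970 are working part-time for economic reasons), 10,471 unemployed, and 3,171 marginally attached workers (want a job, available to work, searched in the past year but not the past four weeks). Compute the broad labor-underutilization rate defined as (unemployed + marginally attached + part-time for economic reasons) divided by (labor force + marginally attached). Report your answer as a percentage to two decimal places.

Broad underutilization rate ≈ 12.53%.

Labor force = 150,885 + 10,471 = 161,356.
Numerator = 10,471 + 3,171 + 6,970 = 20,612.
Denominator = 161,356 + 3,171 = 164,527.
Broad rate = 20,612 / 164,527 = 12.53%.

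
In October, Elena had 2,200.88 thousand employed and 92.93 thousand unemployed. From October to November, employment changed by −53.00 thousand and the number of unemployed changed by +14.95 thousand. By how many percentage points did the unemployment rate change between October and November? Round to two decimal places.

The unemployment rate changed by +0.73 percentage points.

October: labor force = 2,200.88 + 92.93 = 2,293.81; u = 92.93/2,293.81 = 4.05%.
November: labor force = 2,147.88 + 107.88 = 2,255.76; u = 107.88/2,255.76 = 4.78%.
Change = 4.78% − 4.05% = +0.73 pp.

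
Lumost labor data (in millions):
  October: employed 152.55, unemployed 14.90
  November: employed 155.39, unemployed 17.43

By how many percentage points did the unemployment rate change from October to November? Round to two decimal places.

October: labor force = 152.55 + 14.90 = 167.45; u = 14.90/167.45 = 8.90%.
November: labor force = 155.39 + 17.43 = 172.82; u = 17.43/172.82 = 10.09%.
Change = 10.09% − 8.90% = +1.19 pp.

The unemployment rate changed by +1.19 percentage points.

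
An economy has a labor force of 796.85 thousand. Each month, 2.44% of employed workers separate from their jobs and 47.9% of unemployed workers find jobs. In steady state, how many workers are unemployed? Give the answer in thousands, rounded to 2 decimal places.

About 38.62 thousand are unemployed in steady state.

Steady-state unemployment rate u* = s/(s+f) = 2.44/(2.44+47.9) = 0.048470.
Unemployed = u* × labor force = 0.048470 × 796.85 ≈ 38.62 thousand.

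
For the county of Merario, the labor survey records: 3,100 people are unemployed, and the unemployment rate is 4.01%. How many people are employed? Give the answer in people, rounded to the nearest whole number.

Labor force = U / u = 3,100 / 0.0401 ≈ 77,307.
Employed = labor force − unemployed = 77,307 − 3,100 = 74,207.

About 74,207 are employed.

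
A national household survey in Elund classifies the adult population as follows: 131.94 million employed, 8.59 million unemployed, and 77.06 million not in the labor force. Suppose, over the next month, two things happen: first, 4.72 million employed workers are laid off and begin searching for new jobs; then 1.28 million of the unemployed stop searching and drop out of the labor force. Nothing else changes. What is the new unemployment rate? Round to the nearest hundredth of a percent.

Initially, labor force = 131.94 + 8.59 = 140.53 million, so u = 8.59/140.53 = 6.11%.
After the first change, employed falls and unemployed rises by 4.72; labor force unchanged → E = 127.22, U = 13.31, labor force = 140.53 million.
After the second change, unemployed and labor force both fall by 1.28 → E = 127.22, U = 12.03, labor force = 139.25 million.
New unemployment rate = 12.03 / 139.25 = 8.64%.

New unemployment rate ≈ 8.64%.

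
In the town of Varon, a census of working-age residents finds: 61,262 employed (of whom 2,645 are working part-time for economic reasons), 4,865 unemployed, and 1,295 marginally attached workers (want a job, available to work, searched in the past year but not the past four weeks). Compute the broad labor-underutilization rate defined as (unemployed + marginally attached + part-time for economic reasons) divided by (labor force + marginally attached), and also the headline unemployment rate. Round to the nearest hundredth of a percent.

Labor force = 61,262 + 4,865 = 66,127.
Numerator = 4,865 + 1,295 + 2,645 = 8,805.
Denominator = 66,127 + 1,295 = 67,422.
Broad rate = 8,805 / 67,422 = 13.06%.
Headline unemployment rate = 4,865 / 66,127 = 7.36%.

Broad underutilization rate ≈ 13.06%; headline unemployment rate ≈ 7.36%.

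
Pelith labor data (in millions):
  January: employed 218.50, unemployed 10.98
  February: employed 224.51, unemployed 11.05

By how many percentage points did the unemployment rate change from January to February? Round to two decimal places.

January: labor force = 218.50 + 10.98 = 229.48; u = 10.98/229.48 = 4.78%.
February: labor force = 224.51 + 11.05 = 235.56; u = 11.05/235.56 = 4.69%.
Change = 4.69% − 4.78% = −0.09 pp.

The unemployment rate changed by −0.09 percentage points.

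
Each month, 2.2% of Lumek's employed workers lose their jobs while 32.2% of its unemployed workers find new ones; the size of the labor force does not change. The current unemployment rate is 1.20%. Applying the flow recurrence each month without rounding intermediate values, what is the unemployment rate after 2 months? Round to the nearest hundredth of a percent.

With a fixed labor force, u_{t+1} = u_t + s·(1−u_t) − f·u_t = u_t·(1−s−f) + s.
Here 1−s−f = 0.656 and s = 0.022.
u_1 = 0.012000 × 0.656 + 0.022 = 0.029872.
u_2 = 0.029872 × 0.656 + 0.022 = 0.041596.

Unemployment rate after two months ≈ 4.16%.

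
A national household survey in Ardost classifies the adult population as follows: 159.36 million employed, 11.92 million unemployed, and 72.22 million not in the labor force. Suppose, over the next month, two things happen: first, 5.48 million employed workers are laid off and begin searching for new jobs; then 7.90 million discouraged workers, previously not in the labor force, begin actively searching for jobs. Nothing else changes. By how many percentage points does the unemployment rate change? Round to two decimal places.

Initially, labor force = 159.36 + 11.92 = 171.28 million, so u = 11.92/171.28 = 6.96%.
After the first change, employed falls and unemployed rises by 5.48; labor force unchanged → E = 153.88, U = 17.40, labor force = 171.28 million.
After the second change, unemployed and labor force both rise by 7.90 → E = 153.88, U = 25.30, labor force = 179.18 million.
New unemployment rate = 25.30 / 179.18 = 14.12%.
Change = 14.12% − 6.96% = +7.16 percentage points.

The unemployment rate changes by +7.16 percentage points.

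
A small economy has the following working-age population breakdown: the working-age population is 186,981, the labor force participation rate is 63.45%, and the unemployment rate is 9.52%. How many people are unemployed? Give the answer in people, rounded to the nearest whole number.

About 11,294 are unemployed.

Labor force = 0.6345 × 186,981 = 118,639.
Unemployed = 0.0952 × 118,639 ≈ 11,294.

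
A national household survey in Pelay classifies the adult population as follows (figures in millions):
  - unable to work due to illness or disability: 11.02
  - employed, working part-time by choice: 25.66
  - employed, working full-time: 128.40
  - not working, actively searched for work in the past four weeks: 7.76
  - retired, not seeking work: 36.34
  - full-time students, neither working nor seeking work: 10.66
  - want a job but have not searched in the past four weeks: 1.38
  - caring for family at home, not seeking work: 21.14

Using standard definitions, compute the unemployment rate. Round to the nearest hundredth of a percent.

Unemployment rate ≈ 4.80%.

Employed = 25.66 + 128.40 = 154.06 million.
Unemployed = 7.76 million.
Labor force = 154.06 + 7.76 = 161.82 million.
Unemployment rate = 7.76 / 161.82 = 4.80%.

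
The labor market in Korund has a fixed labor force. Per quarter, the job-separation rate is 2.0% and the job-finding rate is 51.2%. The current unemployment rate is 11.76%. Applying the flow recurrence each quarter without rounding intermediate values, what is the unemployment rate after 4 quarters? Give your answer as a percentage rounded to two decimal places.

Unemployment rate after four quarters ≈ 4.14%.

With a fixed labor force, u_{t+1} = u_t + s·(1−u_t) − f·u_t = u_t·(1−s−f) + s.
Here 1−s−f = 0.468 and s = 0.020.
u_1 = 0.117600 × 0.468 + 0.020 = 0.075037.
u_2 = 0.075037 × 0.468 + 0.020 = 0.055117.
u_3 = 0.055117 × 0.468 + 0.020 = 0.045795.
u_4 = 0.045795 × 0.468 + 0.020 = 0.041432.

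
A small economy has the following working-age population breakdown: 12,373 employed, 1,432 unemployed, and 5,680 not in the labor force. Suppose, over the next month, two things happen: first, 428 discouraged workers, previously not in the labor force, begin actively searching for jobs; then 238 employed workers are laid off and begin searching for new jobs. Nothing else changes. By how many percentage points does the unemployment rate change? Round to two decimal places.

The unemployment rate changes by +4.37 percentage points.

Initially, labor force = 12,373 + 1,432 = 13,805, so u = 1,432/13,805 = 10.37%.
After the first change, unemployed and labor force both rise by 428 → E = 12,373, U = 1,860, labor force = 14,233.
After the second change, employed falls and unemployed rises by 238; labor force unchanged → E = 12,135, U = 2,098, labor force = 14,233.
New unemployment rate = 2,098 / 14,233 = 14.74%.
Change = 14.74% − 10.37% = +4.37 percentage points.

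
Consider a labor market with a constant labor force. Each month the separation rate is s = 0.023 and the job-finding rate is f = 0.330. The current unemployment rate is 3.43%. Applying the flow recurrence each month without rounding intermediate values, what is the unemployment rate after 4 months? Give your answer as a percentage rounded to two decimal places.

Unemployment rate after four months ≈ 5.97%.

With a fixed labor force, u_{t+1} = u_t + s·(1−u_t) − f·u_t = u_t·(1−s−f) + s.
Here 1−s−f = 0.647 and s = 0.023.
u_1 = 0.034300 × 0.647 + 0.023 = 0.045192.
u_2 = 0.045192 × 0.647 + 0.023 = 0.052239.
u_3 = 0.052239 × 0.647 + 0.023 = 0.056799.
u_4 = 0.056799 × 0.647 + 0.023 = 0.059749.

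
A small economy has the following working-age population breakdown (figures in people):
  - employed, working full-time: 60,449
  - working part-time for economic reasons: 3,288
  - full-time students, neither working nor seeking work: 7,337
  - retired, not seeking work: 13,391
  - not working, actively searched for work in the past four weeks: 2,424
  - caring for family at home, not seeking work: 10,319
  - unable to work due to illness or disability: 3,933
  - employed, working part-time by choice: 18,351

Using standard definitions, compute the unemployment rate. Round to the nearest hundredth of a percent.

Unemployment rate ≈ 2.87%.

Employed = 60,449 + 3,288 + 18,351 = 82,088 (anyone who worked, including part-time for economic reasons, counts as employed).
Unemployed = 2,424.
Labor force = 82,088 + 2,424 = 84,512.
Unemployment rate = 2,424 / 84,512 = 2.87%.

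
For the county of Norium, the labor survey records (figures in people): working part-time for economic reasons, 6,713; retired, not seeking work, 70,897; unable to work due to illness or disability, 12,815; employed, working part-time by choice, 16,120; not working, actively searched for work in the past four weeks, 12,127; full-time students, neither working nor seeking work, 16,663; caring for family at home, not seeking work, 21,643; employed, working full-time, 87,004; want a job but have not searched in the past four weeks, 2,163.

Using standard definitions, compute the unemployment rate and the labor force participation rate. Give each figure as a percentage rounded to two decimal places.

Unemployment rate ≈ 9.94%; labor force participation rate ≈ 49.55%.

Employed = 6,713 + 16,120 + 87,004 = 109,837 (anyone who worked, including part-time for economic reasons, counts as employed).
Unemployed = 12,127.
Labor force = 109,837 + 12,127 = 121,964.
Not in labor force = 70,897 + 12,815 + 16,663 + 21,643 + 2,163 = 124,181 (those not working and not actively searching are outside the labor force — including those who want a job but have given up searching).
Civilian working-age population = 121,964 + 124,181 = 246,145.
Unemployment rate = 12,127 / 121,964 = 9.94%.
Labor force participation rate = 121,964 / 246,145 = 49.55%.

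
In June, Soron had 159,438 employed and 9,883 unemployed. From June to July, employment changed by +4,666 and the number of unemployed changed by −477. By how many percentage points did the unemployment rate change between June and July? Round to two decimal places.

The unemployment rate changed by −0.42 percentage points.

June: labor force = 159,438 + 9,883 = 169,321; u = 9,883/169,321 = 5.84%.
July: labor force = 164,104 + 9,406 = 173,510; u = 9,406/173,510 = 5.42%.
Change = 5.42% − 5.84% = −0.42 pp.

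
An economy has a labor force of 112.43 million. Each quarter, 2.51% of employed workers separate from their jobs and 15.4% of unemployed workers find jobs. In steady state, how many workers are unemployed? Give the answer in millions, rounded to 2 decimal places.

Steady-state unemployment rate u* = s/(s+f) = 2.51/(2.51+15.4) = 0.140145.
Unemployed = u* × labor force = 0.140145 × 112.43 ≈ 15.76 million.

About 15.76 million are unemployed in steady state.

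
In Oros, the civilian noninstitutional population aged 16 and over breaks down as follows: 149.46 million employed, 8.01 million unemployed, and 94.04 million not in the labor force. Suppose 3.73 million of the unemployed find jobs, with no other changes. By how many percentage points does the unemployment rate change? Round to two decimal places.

The unemployment rate changes by −2.37 percentage points.

Initially, labor force = 149.46 + 8.01 = 157.47 million, so u = 8.01/157.47 = 5.09%.
After the change, unemployed falls and employed rises by 3.73; labor force unchanged → E = 153.19, U = 4.28, labor force = 157.47 million.
New unemployment rate = 4.28 / 157.47 = 2.72%.
Change = 2.72% − 5.09% = −2.37 percentage points.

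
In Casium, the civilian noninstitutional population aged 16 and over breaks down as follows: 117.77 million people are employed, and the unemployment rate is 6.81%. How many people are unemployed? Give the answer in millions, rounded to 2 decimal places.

About 8.61 million are unemployed.

Let U be the number unemployed. The labor force is E + U, and U/(E+U) = 0.0681.
So U = 0.0681 × 117.77 / (1 − 0.0681) = 8.0201 / 0.9319 ≈ 8.61 million.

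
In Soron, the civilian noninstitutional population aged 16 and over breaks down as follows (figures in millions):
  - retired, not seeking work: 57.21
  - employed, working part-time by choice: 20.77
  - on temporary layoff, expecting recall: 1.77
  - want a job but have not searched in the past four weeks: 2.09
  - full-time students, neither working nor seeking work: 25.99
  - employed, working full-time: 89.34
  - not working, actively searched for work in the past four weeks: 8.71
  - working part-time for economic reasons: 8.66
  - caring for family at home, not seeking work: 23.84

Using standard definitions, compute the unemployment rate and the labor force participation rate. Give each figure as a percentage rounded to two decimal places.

Employed = 20.77 + 89.34 + 8.66 = 118.77 million (anyone who worked, including part-time for economic reasons, counts as employed).
Unemployed = 1.77 + 8.71 = 10.48 million (jobless and actively searching, or on temporary layoff).
Labor force = 118.77 + 10.48 = 129.25 million.
Not in labor force = 57.21 + 2.09 + 25.99 + 23.84 = 109.13 million (those not working and not actively searching are outside the labor force — including those who want a job but have given up searching).
Civilian working-age population = 129.25 + 109.13 = 238.38 million.
Unemployment rate = 10.48 / 129.25 = 8.11%.
Labor force participation rate = 129.25 / 238.38 = 54.22%.

Unemployment rate ≈ 8.11%; labor force participation rate ≈ 54.22%.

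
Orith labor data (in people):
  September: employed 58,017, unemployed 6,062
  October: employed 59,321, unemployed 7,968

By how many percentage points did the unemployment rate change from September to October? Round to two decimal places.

September: labor force = 58,017 + 6,062 = 64,079; u = 6,062/64,079 = 9.46%.
October: labor force = 59,321 + 7,968 = 67,289; u = 7,968/67,289 = 11.84%.
Change = 11.84% − 9.46% = +2.38 pp.

The unemployment rate changed by +2.38 percentage points.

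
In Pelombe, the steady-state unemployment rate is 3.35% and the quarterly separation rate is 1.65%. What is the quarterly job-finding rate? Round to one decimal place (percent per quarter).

From u* = s/(s+f): f = s·(1−u)/u.
f = 1.65 × (1 − 0.0335) / 0.0335 = 1.5947 / 0.0335 ≈ 47.6% per quarter.

Job-finding rate ≈ 47.6% per quarter.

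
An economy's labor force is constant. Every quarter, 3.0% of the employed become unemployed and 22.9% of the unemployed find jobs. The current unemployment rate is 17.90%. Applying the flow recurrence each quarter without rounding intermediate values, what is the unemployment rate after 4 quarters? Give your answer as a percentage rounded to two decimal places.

Unemployment rate after four quarters ≈ 13.49%.

With a fixed labor force, u_{t+1} = u_t + s·(1−u_t) − f·u_t = u_t·(1−s−f) + s.
Here 1−s−f = 0.741 and s = 0.030.
u_1 = 0.179000 × 0.741 + 0.030 = 0.162639.
u_2 = 0.162639 × 0.741 + 0.030 = 0.150515.
u_3 = 0.150515 × 0.741 + 0.030 = 0.141532.
u_4 = 0.141532 × 0.741 + 0.030 = 0.134875.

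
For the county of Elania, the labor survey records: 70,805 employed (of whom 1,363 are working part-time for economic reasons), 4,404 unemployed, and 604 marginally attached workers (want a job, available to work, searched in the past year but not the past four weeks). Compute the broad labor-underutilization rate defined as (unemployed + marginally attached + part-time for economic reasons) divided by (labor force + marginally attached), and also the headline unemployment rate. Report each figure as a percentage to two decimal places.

Broad underutilization rate ≈ 8.40%; headline unemployment rate ≈ 5.86%.

Labor force = 70,805 + 4,404 = 75,209.
Numerator = 4,404 + 604 + 1,363 = 6,371.
Denominator = 75,209 + 604 = 75,813.
Broad rate = 6,371 / 75,813 = 8.40%.
Headline unemployment rate = 4,404 / 75,209 = 5.86%.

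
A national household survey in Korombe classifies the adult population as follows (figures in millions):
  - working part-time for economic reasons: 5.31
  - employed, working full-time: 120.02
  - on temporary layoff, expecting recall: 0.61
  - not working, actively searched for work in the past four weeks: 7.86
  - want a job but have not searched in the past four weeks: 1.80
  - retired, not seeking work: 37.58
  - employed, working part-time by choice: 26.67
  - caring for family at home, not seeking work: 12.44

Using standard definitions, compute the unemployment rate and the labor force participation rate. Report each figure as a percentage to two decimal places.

Unemployment rate ≈ 5.28%; labor force participation rate ≈ 75.59%.

Employed = 5.31 + 120.02 + 26.67 = 152.00 million (anyone who worked, including part-time for economic reasons, counts as employed).
Unemployed = 0.61 + 7.86 = 8.47 million (jobless and actively searching, or on temporary layoff).
Labor force = 152.00 + 8.47 = 160.47 million.
Not in labor force = 1.80 + 37.58 + 12.44 = 51.82 million (those not working and not actively searching are outside the labor force — including those who want a job but have given up searching).
Civilian working-age population = 160.47 + 51.82 = 212.29 million.
Unemployment rate = 8.47 / 160.47 = 5.28%.
Labor force participation rate = 160.47 / 212.29 = 75.59%.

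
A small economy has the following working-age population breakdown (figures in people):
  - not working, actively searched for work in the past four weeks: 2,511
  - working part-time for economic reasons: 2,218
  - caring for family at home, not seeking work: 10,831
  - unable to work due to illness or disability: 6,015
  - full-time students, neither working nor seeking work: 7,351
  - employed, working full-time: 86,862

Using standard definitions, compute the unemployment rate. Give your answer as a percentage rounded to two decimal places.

Employed = 2,218 + 86,862 = 89,080 (anyone who worked, including part-time for economic reasons, counts as employed).
Unemployed = 2,511.
Labor force = 89,080 + 2,511 = 91,591.
Unemployment rate = 2,511 / 91,591 = 2.74%.

Unemployment rate ≈ 2.74%.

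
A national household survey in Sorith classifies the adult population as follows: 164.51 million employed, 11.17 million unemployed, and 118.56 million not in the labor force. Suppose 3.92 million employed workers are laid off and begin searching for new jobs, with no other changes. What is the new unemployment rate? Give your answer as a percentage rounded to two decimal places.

New unemployment rate ≈ 8.59%.

Initially, labor force = 164.51 + 11.17 = 175.68 million, so u = 11.17/175.68 = 6.36%.
After the change, employed falls and unemployed rises by 3.92; labor force unchanged → E = 160.59, U = 15.09, labor force = 175.68 million.
New unemployment rate = 15.09 / 175.68 = 8.59%.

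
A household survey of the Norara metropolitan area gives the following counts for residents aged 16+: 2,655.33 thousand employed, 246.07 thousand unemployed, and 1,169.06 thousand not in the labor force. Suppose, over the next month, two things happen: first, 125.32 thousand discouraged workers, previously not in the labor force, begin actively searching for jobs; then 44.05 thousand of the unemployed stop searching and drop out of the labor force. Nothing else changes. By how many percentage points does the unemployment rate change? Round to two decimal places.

The unemployment rate changes by +2.49 percentage points.

Initially, labor force = 2,655.33 + 246.07 = 2,901.40 thousand, so u = 246.07/2,901.40 = 8.48%.
After the first change, unemployed and labor force both rise by 125.32 → E = 2,655.33, U = 371.39, labor force = 3,026.72 thousand.
After the second change, unemployed and labor force both fall by 44.05 → E = 2,655.33, U = 327.34, labor force = 2,982.67 thousand.
New unemployment rate = 327.34 / 2,982.67 = 10.97%.
Change = 10.97% − 8.48% = +2.49 percentage points.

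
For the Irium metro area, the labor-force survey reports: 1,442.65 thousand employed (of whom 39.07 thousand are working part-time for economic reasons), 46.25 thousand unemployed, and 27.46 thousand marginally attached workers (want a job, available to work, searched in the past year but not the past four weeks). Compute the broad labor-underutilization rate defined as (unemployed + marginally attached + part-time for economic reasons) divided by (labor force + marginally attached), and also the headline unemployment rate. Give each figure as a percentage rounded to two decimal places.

Labor force = 1,442.65 + 46.25 = 1,488.90 thousand.
Numerator = 46.25 + 27.46 + 39.07 = 112.78 thousand.
Denominator = 1,488.90 + 27.46 = 1,516.36 thousand.
Broad rate = 112.78 / 1,516.36 = 7.44%.
Headline unemployment rate = 46.25 / 1,488.90 = 3.11%.

Broad underutilization rate ≈ 7.44%; headline unemployment rate ≈ 3.11%.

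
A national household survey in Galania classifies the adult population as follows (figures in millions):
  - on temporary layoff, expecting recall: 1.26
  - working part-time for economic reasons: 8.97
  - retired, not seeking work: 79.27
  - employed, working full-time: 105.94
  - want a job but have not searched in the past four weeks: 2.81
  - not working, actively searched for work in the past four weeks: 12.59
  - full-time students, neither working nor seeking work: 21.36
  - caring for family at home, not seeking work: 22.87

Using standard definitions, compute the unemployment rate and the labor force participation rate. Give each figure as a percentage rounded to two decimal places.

Unemployment rate ≈ 10.76%; labor force participation rate ≈ 50.48%.

Employed = 8.97 + 105.94 = 114.91 million (anyone who worked, including part-time for economic reasons, counts as employed).
Unemployed = 1.26 + 12.59 = 13.85 million (jobless and actively searching, or on temporary layoff).
Labor force = 114.91 + 13.85 = 128.76 million.
Not in labor force = 79.27 + 2.81 + 21.36 + 22.87 = 126.31 million (those not working and not actively searching are outside the labor force — including those who want a job but have given up searching).
Civilian working-age population = 128.76 + 126.31 = 255.07 million.
Unemployment rate = 13.85 / 128.76 = 10.76%.
Labor force participation rate = 128.76 / 255.07 = 50.48%.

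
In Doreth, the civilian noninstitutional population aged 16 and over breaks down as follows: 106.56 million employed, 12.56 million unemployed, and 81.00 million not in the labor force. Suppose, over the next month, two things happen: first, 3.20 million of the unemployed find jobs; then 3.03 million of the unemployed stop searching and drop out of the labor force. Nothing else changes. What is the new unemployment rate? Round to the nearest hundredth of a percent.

New unemployment rate ≈ 5.45%.

Initially, labor force = 106.56 + 12.56 = 119.12 million, so u = 12.56/119.12 = 10.54%.
After the first change, unemployed falls and employed rises by 3.20; labor force unchanged → E = 109.76, U = 9.36, labor force = 119.12 million.
After the second change, unemployed and labor force both fall by 3.03 → E = 109.76, U = 6.33, labor force = 116.09 million.
New unemployment rate = 6.33 / 116.09 = 5.45%.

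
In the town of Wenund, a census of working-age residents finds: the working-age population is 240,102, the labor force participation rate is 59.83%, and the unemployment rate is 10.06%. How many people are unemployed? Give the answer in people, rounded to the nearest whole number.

Labor force = 0.5983 × 240,102 = 143,653.
Unemployed = 0.1006 × 143,653 ≈ 14,451.

About 14,451 are unemployed.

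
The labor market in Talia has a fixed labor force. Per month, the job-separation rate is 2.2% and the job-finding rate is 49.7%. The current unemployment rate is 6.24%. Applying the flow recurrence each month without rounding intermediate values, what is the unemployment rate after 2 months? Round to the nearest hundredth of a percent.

With a fixed labor force, u_{t+1} = u_t + s·(1−u_t) − f·u_t = u_t·(1−s−f) + s.
Here 1−s−f = 0.481 and s = 0.022.
u_1 = 0.062400 × 0.481 + 0.022 = 0.052014.
u_2 = 0.052014 × 0.481 + 0.022 = 0.047019.

Unemployment rate after two months ≈ 4.70%.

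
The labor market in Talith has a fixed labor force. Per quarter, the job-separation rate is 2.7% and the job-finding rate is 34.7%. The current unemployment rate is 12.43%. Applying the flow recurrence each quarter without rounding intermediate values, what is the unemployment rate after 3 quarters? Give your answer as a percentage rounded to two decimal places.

With a fixed labor force, u_{t+1} = u_t + s·(1−u_t) − f·u_t = u_t·(1−s−f) + s.
Here 1−s−f = 0.626 and s = 0.027.
u_1 = 0.124300 × 0.626 + 0.027 = 0.104812.
u_2 = 0.104812 × 0.626 + 0.027 = 0.092612.
u_3 = 0.092612 × 0.626 + 0.027 = 0.084975.

Unemployment rate after three quarters ≈ 8.50%.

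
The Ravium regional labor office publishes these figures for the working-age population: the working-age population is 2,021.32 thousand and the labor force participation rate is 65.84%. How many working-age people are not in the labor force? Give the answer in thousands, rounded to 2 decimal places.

About 690.48 thousand are not in the labor force.

Share not in the labor force = 1 − 0.6584 = 0.3416.
Not in labor force = 0.3416 × 2,021.32 ≈ 690.48 thousand.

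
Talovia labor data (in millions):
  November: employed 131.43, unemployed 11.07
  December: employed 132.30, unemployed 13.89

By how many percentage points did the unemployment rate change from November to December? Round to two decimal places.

November: labor force = 131.43 + 11.07 = 142.50; u = 11.07/142.50 = 7.77%.
December: labor force = 132.30 + 13.89 = 146.19; u = 13.89/146.19 = 9.50%.
Change = 9.50% − 7.77% = +1.73 pp.

The unemployment rate changed by +1.73 percentage points.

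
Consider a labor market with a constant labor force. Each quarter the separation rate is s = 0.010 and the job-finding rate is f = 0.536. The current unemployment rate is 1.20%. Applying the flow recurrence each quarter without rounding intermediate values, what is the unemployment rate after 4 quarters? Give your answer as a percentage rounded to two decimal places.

With a fixed labor force, u_{t+1} = u_t + s·(1−u_t) − f·u_t = u_t·(1−s−f) + s.
Here 1−s−f = 0.454 and s = 0.010.
u_1 = 0.012000 × 0.454 + 0.010 = 0.015448.
u_2 = 0.015448 × 0.454 + 0.010 = 0.017013.
u_3 = 0.017013 × 0.454 + 0.010 = 0.017724.
u_4 = 0.017724 × 0.454 + 0.010 = 0.018047.

Unemployment rate after four quarters ≈ 1.80%.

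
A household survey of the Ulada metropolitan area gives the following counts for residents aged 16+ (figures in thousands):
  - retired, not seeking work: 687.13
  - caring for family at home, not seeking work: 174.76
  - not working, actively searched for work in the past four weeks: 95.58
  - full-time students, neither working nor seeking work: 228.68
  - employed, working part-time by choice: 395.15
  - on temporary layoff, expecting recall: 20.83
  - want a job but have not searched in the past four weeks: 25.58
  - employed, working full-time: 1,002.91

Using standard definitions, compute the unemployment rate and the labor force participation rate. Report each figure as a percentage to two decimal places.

Employed = 395.15 + 1,002.91 = 1,398.06 thousand.
Unemployed = 95.58 + 20.83 = 116.41 thousand (jobless and actively searching, or on temporary layoff).
Labor force = 1,398.06 + 116.41 = 1,514.47 thousand.
Not in labor force = 687.13 + 174.76 + 228.68 + 25.58 = 1,116.15 thousand (those not working and not actively searching are outside the labor force — including those who want a job but have given up searching).
Civilian working-age population = 1,514.47 + 1,116.15 = 2,630.62 thousand.
Unemployment rate = 116.41 / 1,514.47 = 7.69%.
Labor force participation rate = 1,514.47 / 2,630.62 = 57.57%.

Unemployment rate ≈ 7.69%; labor force participation rate ≈ 57.57%.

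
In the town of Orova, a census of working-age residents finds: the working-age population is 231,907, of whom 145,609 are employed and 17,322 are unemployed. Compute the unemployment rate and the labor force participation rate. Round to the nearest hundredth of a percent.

Labor force = employed + unemployed = 145,609 + 17,322 = 162,931.
Unemployment rate = 17,322 / 162,931 = 10.63%.
Labor force participation rate = 162,931 / 231,907 = 70.26%.

Unemployment rate ≈ 10.63%; labor force participation rate ≈ 70.26%.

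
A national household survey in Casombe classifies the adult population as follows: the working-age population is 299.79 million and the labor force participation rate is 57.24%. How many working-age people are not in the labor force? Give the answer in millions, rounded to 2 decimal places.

About 128.19 million are not in the labor force.

Share not in the labor force = 1 − 0.5724 = 0.4276.
Not in labor force = 0.4276 × 299.79 ≈ 128.19 million.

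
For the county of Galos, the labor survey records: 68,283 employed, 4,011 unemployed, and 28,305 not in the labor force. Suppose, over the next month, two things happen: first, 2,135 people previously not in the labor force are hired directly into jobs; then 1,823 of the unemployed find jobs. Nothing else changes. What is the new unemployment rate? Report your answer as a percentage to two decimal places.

New unemployment rate ≈ 2.94%.

Initially, labor force = 68,283 + 4,011 = 72,294, so u = 4,011/72,294 = 5.55%.
After the first change, employed and labor force both rise by 2,135; unemployed unchanged → E = 70,418, U = 4,011, labor force = 74,429.
After the second change, unemployed falls and employed rises by 1,823; labor force unchanged → E = 72,241, U = 2,188, labor force = 74,429.
New unemployment rate = 2,188 / 74,429 = 2.94%.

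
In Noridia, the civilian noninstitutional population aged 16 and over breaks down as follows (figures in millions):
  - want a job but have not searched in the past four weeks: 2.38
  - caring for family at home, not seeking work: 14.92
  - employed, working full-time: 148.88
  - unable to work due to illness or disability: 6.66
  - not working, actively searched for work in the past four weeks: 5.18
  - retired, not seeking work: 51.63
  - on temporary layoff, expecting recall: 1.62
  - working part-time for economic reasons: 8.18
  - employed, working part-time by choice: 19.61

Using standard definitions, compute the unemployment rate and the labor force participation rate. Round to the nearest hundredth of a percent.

Unemployment rate ≈ 3.71%; labor force participation rate ≈ 70.82%.

Employed = 148.88 + 8.18 + 19.61 = 176.67 million (anyone who worked, including part-time for economic reasons, counts as employed).
Unemployed = 5.18 + 1.62 = 6.80 million (jobless and actively searching, or on temporary layoff).
Labor force = 176.67 + 6.80 = 183.47 million.
Not in labor force = 2.38 + 14.92 + 6.66 + 51.63 = 75.59 million (those not working and not actively searching are outside the labor force — including those who want a job but have given up searching).
Civilian working-age population = 183.47 + 75.59 = 259.06 million.
Unemployment rate = 6.80 / 183.47 = 3.71%.
Labor force participation rate = 183.47 / 259.06 = 70.82%.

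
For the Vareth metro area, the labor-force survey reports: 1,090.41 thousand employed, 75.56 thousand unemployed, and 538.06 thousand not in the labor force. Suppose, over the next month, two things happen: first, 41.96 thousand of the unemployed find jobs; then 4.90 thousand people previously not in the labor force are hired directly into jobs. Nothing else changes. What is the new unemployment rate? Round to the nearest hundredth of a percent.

New unemployment rate ≈ 2.87%.

Initially, labor force = 1,090.41 + 75.56 = 1,165.97 thousand, so u = 75.56/1,165.97 = 6.48%.
After the first change, unemployed falls and employed rises by 41.96; labor force unchanged → E = 1,132.37, U = 33.60, labor force = 1,165.97 thousand.
After the second change, employed and labor force both rise by 4.90; unemployed unchanged → E = 1,137.27, U = 33.60, labor force = 1,170.87 thousand.
New unemployment rate = 33.60 / 1,170.87 = 2.87%.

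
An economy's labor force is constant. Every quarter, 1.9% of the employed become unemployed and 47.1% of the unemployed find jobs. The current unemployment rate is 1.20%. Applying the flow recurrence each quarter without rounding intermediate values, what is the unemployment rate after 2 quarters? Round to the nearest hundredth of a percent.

Unemployment rate after two quarters ≈ 3.18%.

With a fixed labor force, u_{t+1} = u_t + s·(1−u_t) − f·u_t = u_t·(1−s−f) + s.
Here 1−s−f = 0.510 and s = 0.019.
u_1 = 0.012000 × 0.510 + 0.019 = 0.025120.
u_2 = 0.025120 × 0.510 + 0.019 = 0.031811.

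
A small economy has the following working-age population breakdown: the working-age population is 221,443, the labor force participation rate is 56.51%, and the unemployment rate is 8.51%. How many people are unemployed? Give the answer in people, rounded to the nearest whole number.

About 10,649 are unemployed.

Labor force = 0.5651 × 221,443 = 125,137.
Unemployed = 0.0851 × 125,137 ≈ 10,649.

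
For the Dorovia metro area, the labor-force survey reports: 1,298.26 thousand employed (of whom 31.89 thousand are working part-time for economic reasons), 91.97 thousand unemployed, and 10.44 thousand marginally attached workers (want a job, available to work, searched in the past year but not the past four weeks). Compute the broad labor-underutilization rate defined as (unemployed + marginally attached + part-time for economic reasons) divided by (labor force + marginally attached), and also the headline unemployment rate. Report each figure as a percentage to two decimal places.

Broad underutilization rate ≈ 9.59%; headline unemployment rate ≈ 6.62%.

Labor force = 1,298.26 + 91.97 = 1,390.23 thousand.
Numerator = 91.97 + 10.44 + 31.89 = 134.30 thousand.
Denominator = 1,390.23 + 10.44 = 1,400.67 thousand.
Broad rate = 134.30 / 1,400.67 = 9.59%.
Headline unemployment rate = 91.97 / 1,390.23 = 6.62%.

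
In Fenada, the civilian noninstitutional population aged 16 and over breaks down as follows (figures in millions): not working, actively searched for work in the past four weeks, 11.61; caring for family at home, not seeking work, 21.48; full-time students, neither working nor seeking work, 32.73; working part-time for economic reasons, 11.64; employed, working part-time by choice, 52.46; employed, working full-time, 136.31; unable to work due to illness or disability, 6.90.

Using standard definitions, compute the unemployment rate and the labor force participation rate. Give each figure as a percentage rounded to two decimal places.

Unemployment rate ≈ 5.48%; labor force participation rate ≈ 77.63%.

Employed = 11.64 + 52.46 + 136.31 = 200.41 million (anyone who worked, including part-time for economic reasons, counts as employed).
Unemployed = 11.61 million.
Labor force = 200.41 + 11.61 = 212.02 million.
Not in labor force = 21.48 + 32.73 + 6.90 = 61.11 million (those not working and not actively searching are outside the labor force).
Civilian working-age population = 212.02 + 61.11 = 273.13 million.
Unemployment rate = 11.61 / 212.02 = 5.48%.
Labor force participation rate = 212.02 / 273.13 = 77.63%.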